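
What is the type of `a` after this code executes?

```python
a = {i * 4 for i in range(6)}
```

A set comprehension {expr for x in iterable} produces a set

set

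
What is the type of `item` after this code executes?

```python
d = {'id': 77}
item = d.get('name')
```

dict.get() returns None when key 'name' is not found and no default given

NoneType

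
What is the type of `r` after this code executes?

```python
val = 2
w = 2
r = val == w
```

Equality comparison returns bool

bool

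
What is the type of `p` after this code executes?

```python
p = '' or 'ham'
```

'or' returns first truthy value ('ham', which is str)

str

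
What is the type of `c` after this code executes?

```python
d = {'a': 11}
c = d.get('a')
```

dict.get() returns the value (int) when key is found

int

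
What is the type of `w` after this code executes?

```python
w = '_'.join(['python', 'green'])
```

str.join() returns str

str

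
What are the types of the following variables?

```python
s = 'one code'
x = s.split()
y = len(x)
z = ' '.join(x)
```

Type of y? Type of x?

len() returns int; str.split() returns list

int, list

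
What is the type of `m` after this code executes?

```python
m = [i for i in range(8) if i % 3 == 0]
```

A list comprehension [...] produces a list

list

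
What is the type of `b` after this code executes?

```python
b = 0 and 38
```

'and' returns the first falsy value (0, which is int)

int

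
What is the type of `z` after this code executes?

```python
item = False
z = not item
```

'not' always returns bool

bool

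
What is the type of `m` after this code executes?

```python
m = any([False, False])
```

any() returns bool

bool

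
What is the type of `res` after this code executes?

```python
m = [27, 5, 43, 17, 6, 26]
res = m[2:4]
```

Slicing a list always returns a list

list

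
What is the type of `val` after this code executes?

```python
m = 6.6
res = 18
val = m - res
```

float - int returns float (6.6 - 18 = -11.4)

float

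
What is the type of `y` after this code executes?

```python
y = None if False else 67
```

Ternary: condition is False, else branch (67) taken → int

int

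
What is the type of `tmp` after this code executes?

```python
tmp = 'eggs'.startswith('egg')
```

str.startswith() returns bool

bool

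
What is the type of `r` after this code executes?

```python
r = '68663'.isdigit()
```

str.isdigit() returns bool

bool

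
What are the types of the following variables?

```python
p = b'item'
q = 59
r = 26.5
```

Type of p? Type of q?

p is bytes; q is int

bytes, int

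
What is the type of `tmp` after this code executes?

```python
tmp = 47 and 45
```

'and' returns the last value when all truthy (45, which is int)

int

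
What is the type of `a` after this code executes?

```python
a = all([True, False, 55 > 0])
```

all() returns bool

bool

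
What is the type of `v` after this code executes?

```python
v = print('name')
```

print() returns None

NoneType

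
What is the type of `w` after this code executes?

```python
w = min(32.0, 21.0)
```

min() of floats returns float

float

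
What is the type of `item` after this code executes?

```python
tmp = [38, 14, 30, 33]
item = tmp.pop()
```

list.pop() returns the popped element (int here)

int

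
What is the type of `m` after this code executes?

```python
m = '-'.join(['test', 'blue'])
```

str.join() returns str

str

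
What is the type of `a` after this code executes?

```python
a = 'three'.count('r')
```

str.count() returns int

int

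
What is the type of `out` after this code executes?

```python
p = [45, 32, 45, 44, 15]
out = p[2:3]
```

Slicing a list always returns a list

list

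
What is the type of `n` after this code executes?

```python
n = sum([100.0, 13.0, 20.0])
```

sum() of floats returns float

float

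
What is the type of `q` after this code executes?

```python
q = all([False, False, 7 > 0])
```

all() returns bool

bool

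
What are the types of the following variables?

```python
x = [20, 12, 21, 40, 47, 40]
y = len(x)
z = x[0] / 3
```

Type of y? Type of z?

len() returns int; int / int returns float

int, float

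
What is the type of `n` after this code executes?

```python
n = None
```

None has type NoneType

NoneType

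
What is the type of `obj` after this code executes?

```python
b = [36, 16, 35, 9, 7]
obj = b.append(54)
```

list.append() returns None (mutates in place)

NoneType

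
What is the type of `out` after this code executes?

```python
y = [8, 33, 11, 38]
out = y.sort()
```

list.sort() returns None (sorts in place)

NoneType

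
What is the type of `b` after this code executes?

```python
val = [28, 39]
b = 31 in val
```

'in' operator returns bool

bool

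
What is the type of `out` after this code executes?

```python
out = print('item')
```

print() returns None

NoneType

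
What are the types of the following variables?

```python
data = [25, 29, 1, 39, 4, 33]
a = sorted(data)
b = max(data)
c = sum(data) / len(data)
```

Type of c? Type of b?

int / int returns float; max of ints returns int

float, int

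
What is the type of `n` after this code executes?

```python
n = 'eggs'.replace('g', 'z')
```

str.replace() returns str

str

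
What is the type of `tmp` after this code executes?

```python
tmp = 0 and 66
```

'and' returns the first falsy value (0, which is int)

int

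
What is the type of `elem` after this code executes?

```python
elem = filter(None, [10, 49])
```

filter() returns a filter iterator object

filter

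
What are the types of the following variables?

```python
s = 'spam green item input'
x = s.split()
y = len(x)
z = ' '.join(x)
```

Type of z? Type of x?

str.join() returns str; str.split() returns list

str, list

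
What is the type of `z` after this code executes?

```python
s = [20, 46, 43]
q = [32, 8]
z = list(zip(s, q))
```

list(zip(...)) returns a list of tuples

list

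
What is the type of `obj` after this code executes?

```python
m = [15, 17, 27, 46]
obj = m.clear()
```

list.clear() returns None

NoneType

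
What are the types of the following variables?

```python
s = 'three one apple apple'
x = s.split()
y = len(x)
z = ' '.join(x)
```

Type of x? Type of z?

str.split() returns list; str.join() returns str

list, str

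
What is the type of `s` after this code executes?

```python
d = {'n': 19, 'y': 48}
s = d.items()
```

dict.items() returns a dict_items view

dict_items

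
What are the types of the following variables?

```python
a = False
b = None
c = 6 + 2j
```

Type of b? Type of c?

b is NoneType; c is complex

NoneType, complex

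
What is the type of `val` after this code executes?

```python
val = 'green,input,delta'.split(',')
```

str.split() returns list

list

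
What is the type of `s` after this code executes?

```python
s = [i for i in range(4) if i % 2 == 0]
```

A list comprehension [...] produces a list

list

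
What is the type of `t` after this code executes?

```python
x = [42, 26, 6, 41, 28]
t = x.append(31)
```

list.append() returns None (mutates in place)

NoneType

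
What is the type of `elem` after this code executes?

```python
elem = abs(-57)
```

abs() of int returns int

int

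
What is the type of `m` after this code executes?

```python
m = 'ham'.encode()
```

str.encode() returns bytes

bytes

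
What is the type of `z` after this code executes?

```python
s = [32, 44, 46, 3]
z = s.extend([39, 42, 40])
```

list.extend() returns None

NoneType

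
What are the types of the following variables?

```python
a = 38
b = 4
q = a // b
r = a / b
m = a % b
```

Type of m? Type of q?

int % int returns int; int // int returns int

int, int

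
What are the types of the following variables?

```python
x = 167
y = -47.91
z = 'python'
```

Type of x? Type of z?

x is int; z is str

int, str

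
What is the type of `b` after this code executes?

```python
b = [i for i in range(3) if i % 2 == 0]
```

A list comprehension [...] produces a list

list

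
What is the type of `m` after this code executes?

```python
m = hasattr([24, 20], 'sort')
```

hasattr() returns bool

bool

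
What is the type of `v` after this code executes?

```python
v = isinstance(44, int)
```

isinstance() returns bool

bool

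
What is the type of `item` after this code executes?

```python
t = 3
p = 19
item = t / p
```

int / int always returns float in Python 3 (3 / 19 = 0.157895)

float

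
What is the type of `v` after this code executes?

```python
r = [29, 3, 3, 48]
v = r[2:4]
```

Slicing a list always returns a list

list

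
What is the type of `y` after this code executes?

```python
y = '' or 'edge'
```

'or' returns first truthy value ('edge', which is str)

str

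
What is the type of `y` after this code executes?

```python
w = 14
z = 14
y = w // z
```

int // int returns int (14 // 14 = 1)

int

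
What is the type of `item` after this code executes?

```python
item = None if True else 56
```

Ternary: condition is True, if branch (None) taken → NoneType

NoneType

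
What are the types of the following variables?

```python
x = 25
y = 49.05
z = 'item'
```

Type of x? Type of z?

x is int; z is str

int, str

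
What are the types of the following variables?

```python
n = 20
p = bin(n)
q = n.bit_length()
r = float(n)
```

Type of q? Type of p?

int.bit_length() returns int; bin() returns str

int, str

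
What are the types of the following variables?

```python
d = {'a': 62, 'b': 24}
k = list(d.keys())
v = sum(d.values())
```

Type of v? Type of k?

sum of int values returns int; list(...) returns list

int, list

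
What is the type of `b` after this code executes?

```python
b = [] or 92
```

'or' returns first truthy value (92, which is int)

int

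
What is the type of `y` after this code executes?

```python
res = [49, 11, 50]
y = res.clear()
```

list.clear() returns None

NoneType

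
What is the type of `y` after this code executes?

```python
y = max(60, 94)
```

max() of ints returns int

int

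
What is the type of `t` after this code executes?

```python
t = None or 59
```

'or' with None returns the other value (59, int)

int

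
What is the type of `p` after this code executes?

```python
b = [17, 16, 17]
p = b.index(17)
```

list.index() returns int

int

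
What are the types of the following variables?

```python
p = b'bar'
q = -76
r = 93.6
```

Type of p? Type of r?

p is bytes; r is float

bytes, float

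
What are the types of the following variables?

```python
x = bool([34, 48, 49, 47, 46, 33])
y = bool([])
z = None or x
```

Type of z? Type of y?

None or <bool> returns the bool; bool() returns bool

bool, bool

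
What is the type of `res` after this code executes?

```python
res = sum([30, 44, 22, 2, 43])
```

sum() of ints returns int

int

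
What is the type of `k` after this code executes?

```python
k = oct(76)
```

oct() returns str representation

str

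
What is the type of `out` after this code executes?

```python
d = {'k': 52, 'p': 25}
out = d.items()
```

dict.items() returns a dict_items view

dict_items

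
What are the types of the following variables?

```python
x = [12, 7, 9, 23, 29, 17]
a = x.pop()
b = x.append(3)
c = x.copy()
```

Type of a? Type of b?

list.pop() returns the element (int); list.append() returns None

int, NoneType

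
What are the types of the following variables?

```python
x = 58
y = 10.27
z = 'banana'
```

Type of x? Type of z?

x is int; z is str

int, str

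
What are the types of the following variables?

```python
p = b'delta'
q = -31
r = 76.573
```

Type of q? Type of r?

q is int; r is float

int, float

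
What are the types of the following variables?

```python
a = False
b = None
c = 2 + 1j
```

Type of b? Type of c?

b is NoneType; c is complex

NoneType, complex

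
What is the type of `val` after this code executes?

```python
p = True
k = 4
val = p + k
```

bool + int returns int (True is 1, so 1 + 4 = 5)

int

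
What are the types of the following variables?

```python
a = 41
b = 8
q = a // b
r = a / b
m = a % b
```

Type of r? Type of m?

int / int returns float; int % int returns int

float, int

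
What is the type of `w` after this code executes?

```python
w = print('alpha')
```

print() returns None

NoneType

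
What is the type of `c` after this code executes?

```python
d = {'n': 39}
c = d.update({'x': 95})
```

dict.update() returns None

NoneType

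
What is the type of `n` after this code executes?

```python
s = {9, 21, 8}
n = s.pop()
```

Popping from a set of ints returns int

int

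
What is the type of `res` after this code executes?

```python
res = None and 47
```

'and' returns first falsy value (None)

NoneType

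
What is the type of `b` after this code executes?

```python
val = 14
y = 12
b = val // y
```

int // int returns int (14 // 12 = 1)

int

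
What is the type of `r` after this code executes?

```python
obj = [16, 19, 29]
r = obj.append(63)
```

list.append() returns None (mutates in place)

NoneType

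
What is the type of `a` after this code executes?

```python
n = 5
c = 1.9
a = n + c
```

int + float returns float (5 + 1.9 = 6.9)

float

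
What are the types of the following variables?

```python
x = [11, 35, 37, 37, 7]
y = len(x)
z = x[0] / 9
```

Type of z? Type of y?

int / int returns float; len() returns int

float, int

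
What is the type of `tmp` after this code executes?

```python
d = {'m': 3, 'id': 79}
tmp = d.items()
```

dict.items() returns a dict_items view

dict_items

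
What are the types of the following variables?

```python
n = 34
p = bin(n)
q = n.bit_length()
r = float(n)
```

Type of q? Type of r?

int.bit_length() returns int; float() returns float

int, float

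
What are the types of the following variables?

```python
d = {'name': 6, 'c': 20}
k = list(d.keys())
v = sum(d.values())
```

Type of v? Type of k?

sum of int values returns int; list(...) returns list

int, list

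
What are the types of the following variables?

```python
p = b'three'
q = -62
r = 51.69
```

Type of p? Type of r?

p is bytes; r is float

bytes, float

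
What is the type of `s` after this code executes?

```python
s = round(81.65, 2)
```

round() with ndigits arg returns float

float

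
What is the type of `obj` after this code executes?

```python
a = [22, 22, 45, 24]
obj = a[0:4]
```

Slicing a list always returns a list

list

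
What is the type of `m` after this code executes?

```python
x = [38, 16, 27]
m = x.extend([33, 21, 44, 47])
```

list.extend() returns None

NoneType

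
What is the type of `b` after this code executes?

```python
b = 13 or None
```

'or' returns first truthy value (13, int)

int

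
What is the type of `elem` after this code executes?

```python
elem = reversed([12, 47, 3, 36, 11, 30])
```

reversed() on a list returns a list_reverseiterator

list_reverseiterator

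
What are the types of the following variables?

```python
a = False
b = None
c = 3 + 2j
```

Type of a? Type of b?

a is bool; b is NoneType

bool, NoneType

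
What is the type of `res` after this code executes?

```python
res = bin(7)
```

bin() returns str representation

str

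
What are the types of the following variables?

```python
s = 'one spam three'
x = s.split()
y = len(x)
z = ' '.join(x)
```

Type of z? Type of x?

str.join() returns str; str.split() returns list

str, list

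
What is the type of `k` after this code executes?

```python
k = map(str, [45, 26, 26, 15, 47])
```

map() returns a map iterator object

map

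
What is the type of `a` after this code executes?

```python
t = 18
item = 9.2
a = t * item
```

int * float returns float (18 * 9.2 = 165.6)

float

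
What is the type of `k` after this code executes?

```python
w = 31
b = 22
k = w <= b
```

Comparison operators return bool

bool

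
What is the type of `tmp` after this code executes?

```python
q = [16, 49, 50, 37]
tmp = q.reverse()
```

list.reverse() returns None

NoneType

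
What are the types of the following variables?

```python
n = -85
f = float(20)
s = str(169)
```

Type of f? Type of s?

f is float; s is str

float, str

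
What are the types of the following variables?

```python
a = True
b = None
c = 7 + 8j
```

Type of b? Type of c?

b is NoneType; c is complex

NoneType, complex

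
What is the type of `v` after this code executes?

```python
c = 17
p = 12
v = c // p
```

int // int returns int (17 // 12 = 1)

int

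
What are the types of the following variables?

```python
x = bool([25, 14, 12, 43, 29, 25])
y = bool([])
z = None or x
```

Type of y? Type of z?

bool() returns bool; None or <bool> returns the bool

bool, bool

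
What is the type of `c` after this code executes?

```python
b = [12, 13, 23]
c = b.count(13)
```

list.count() returns int

int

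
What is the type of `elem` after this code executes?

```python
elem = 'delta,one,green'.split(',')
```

str.split() returns list

list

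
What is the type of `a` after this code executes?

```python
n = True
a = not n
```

'not' always returns bool

bool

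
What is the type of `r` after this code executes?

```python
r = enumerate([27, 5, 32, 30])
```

enumerate() returns an enumerate iterator object

enumerate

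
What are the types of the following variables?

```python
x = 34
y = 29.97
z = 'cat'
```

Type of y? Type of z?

y is float; z is str

float, str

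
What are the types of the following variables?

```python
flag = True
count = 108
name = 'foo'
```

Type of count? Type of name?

count is int; name is str

int, str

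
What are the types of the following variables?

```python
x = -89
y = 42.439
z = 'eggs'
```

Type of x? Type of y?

x is int; y is float

int, float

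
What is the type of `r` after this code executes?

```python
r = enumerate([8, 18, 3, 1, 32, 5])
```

enumerate() returns an enumerate iterator object

enumerate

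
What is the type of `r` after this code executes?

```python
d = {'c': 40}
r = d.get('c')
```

dict.get() returns the value (int) when key is found

int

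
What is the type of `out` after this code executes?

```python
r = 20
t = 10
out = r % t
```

int % int returns int (20 % 10 = 0)

int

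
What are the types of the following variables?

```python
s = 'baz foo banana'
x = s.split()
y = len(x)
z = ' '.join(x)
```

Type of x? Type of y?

str.split() returns list; len() returns int

list, int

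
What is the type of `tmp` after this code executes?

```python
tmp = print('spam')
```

print() returns None

NoneType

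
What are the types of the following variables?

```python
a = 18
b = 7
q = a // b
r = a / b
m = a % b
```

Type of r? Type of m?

int / int returns float; int % int returns int

float, int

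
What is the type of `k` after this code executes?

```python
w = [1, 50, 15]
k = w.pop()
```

list.pop() returns the popped element (int here)

int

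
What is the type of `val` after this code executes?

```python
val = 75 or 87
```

'or' returns the first truthy value (75, which is int)

int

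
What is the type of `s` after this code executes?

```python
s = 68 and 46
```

'and' returns the last value when all truthy (46, which is int)

int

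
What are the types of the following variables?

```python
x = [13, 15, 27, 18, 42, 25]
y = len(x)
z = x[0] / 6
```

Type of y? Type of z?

len() returns int; int / int returns float

int, float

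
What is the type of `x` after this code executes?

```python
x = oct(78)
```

oct() returns str representation

str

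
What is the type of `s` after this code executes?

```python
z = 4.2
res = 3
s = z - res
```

float - int returns float (4.2 - 3 = 1.2)

float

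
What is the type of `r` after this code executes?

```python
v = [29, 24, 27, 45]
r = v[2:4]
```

Slicing a list always returns a list

list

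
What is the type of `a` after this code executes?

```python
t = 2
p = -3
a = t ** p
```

int ** negative int returns float

float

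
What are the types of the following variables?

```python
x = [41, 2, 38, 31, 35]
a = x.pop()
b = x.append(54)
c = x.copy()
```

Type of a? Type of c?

list.pop() returns the element (int); list.copy() returns list

int, list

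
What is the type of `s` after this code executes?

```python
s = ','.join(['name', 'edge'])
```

str.join() returns str

str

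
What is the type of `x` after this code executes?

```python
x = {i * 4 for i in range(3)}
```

A set comprehension {expr for x in iterable} produces a set

set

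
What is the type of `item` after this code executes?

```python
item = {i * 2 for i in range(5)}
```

A set comprehension {expr for x in iterable} produces a set

set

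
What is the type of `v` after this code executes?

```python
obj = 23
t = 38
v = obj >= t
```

Comparison operators return bool

bool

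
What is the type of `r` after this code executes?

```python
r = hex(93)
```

hex() returns str representation

str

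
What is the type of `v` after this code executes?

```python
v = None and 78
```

'and' returns first falsy value (None)

NoneType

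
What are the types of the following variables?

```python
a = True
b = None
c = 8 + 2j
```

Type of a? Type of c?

a is bool; c is complex

bool, complex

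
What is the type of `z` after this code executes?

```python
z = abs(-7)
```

abs() of int returns int

int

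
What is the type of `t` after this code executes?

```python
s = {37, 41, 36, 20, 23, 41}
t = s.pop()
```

Popping from a set of ints returns int

int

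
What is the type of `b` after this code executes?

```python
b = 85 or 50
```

'or' returns the first truthy value (85, which is int)

int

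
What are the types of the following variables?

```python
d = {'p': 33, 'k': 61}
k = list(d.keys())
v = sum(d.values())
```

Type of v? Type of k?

sum of int values returns int; list(...) returns list

int, list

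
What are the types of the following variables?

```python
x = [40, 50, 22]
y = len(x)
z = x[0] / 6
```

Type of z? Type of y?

int / int returns float; len() returns int

float, int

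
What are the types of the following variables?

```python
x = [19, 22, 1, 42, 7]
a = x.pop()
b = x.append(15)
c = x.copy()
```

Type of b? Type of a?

list.append() returns None; list.pop() returns the element (int)

NoneType, int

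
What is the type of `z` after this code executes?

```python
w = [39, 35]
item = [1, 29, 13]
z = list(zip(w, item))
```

list(zip(...)) returns a list of tuples

list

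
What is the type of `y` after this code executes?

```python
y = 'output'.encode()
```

str.encode() returns bytes

bytes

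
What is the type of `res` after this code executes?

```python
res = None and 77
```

'and' returns first falsy value (None)

NoneType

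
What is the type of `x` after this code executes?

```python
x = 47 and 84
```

'and' returns the last value when all truthy (84, which is int)

int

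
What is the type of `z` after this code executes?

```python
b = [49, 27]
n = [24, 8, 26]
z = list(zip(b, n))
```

list(zip(...)) returns a list of tuples

list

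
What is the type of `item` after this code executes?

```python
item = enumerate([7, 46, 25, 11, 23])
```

enumerate() returns an enumerate iterator object

enumerate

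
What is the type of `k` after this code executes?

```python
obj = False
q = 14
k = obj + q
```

bool + int returns int (False is 0, so 0 + 14 = 14)

int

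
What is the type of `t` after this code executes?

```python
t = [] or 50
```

'or' returns first truthy value (50, which is int)

int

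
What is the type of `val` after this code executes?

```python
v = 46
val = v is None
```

'is' comparison returns bool

bool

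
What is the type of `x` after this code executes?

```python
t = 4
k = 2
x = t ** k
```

int ** positive int returns int (4 ** 2 = 16)

int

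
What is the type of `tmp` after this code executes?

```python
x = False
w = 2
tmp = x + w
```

bool + int returns int (False is 0, so 0 + 2 = 2)

int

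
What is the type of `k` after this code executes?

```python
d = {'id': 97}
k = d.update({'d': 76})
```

dict.update() returns None

NoneType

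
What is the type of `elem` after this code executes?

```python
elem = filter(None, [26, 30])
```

filter() returns a filter iterator object

filter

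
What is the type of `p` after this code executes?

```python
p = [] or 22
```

'or' returns first truthy value (22, which is int)

int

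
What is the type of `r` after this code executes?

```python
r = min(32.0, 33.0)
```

min() of floats returns float

float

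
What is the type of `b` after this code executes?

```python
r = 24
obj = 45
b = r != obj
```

Comparison operators return bool

bool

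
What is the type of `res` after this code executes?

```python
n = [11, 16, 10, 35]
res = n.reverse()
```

list.reverse() returns None

NoneType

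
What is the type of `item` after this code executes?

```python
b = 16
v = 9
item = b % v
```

int % int returns int (16 % 9 = 7)

int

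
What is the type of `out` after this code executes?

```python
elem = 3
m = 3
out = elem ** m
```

int ** positive int returns int (3 ** 3 = 27)

int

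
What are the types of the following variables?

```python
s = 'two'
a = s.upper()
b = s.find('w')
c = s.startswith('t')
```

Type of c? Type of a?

str.startswith() returns bool; str.upper() returns str

bool, str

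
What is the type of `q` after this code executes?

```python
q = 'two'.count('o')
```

str.count() returns int

int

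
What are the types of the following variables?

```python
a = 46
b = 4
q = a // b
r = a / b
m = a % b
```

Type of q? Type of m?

int // int returns int; int % int returns int

int, int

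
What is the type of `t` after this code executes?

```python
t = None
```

None has type NoneType

NoneType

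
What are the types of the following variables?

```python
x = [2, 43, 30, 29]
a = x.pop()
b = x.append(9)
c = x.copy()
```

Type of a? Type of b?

list.pop() returns the element (int); list.append() returns None

int, NoneType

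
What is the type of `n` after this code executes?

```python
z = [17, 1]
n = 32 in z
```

'in' operator returns bool

bool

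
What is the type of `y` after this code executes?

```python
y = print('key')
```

print() returns None

NoneType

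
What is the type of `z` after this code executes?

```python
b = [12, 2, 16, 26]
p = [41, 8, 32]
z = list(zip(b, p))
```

list(zip(...)) returns a list of tuples

list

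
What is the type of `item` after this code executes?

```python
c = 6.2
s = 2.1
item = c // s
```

float // float returns float (floor division preserves float type)

float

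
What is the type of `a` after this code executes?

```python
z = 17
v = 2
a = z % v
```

int % int returns int (17 % 2 = 1)

int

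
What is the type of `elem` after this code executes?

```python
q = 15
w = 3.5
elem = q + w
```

int + float returns float (15 + 3.5 = 18.5)

float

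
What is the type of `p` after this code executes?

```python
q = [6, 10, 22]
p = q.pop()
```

list.pop() returns the popped element (int here)

int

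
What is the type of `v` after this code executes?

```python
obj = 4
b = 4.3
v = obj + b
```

int + float returns float (4 + 4.3 = 8.3)

float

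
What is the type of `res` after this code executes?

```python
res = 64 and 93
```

'and' returns the last value when all truthy (93, which is int)

int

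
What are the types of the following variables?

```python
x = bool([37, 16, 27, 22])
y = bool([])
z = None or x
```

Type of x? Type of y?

bool() returns bool; bool() returns bool

bool, bool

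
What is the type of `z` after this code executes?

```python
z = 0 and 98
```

'and' returns the first falsy value (0, which is int)

int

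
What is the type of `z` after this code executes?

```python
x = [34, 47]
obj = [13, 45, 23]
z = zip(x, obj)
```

zip() returns a zip iterator object

zip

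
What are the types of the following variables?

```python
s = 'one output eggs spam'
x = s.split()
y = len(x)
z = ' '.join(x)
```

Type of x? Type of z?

str.split() returns list; str.join() returns str

list, str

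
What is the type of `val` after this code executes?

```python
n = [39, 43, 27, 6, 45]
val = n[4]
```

Indexing a list of ints returns int (n[4] = 45)

int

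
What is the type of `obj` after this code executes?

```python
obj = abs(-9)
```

abs() of int returns int

int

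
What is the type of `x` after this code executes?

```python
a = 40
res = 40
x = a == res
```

Equality comparison returns bool

bool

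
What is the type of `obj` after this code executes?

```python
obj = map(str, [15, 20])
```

map() returns a map iterator object

map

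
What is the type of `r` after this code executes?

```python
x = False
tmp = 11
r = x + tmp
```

bool + int returns int (False is 0, so 0 + 11 = 11)

int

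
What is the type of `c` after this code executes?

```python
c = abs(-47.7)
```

abs() of float returns float

float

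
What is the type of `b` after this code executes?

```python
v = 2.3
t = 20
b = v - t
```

float - int returns float (2.3 - 20 = -17.7)

float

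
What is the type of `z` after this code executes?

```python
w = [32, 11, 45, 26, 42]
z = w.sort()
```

list.sort() returns None (sorts in place)

NoneType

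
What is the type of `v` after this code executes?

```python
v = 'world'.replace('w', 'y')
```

str.replace() returns str

str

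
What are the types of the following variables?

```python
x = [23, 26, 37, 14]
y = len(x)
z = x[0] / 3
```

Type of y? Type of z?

len() returns int; int / int returns float

int, float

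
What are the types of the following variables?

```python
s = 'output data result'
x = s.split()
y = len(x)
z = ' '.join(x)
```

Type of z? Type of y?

str.join() returns str; len() returns int

str, int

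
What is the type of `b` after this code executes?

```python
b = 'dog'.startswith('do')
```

str.startswith() returns bool

bool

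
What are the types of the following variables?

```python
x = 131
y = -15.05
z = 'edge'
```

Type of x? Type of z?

x is int; z is str

int, str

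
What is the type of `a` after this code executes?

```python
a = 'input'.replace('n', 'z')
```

str.replace() returns str

str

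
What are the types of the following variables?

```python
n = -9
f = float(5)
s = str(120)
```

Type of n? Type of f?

n is int; f is float

int, float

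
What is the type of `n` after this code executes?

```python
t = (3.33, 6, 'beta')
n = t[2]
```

Index 2 of tuple is 'beta' which is str

str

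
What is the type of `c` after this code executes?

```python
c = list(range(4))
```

list(range(...)) returns list

list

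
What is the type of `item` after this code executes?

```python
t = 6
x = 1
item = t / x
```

int / int always returns float in Python 3 (6 / 1 = 6)

float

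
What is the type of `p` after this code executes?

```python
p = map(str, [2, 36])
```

map() returns a map iterator object

map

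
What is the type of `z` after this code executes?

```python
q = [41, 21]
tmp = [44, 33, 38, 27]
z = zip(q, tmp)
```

zip() returns a zip iterator object

zip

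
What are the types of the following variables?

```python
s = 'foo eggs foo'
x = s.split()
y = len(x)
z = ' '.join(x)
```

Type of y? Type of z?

len() returns int; str.join() returns str

int, str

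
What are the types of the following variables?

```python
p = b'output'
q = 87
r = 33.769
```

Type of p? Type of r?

p is bytes; r is float

bytes, float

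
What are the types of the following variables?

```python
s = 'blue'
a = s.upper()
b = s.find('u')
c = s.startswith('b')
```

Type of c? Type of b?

str.startswith() returns bool; str.find() returns int

bool, int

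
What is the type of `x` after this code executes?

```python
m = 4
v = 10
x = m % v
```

int % int returns int (4 % 10 = 4)

int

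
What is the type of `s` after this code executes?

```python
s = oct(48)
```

oct() returns str representation

str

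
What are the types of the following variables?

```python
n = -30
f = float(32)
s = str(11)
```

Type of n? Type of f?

n is int; f is float

int, float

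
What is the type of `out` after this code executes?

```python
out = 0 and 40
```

'and' returns the first falsy value (0, which is int)

int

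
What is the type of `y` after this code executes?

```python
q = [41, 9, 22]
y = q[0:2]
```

Slicing a list always returns a list

list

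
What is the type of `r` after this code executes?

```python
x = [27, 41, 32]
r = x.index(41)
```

list.index() returns int

int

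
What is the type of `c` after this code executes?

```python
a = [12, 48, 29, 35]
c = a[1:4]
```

Slicing a list always returns a list

list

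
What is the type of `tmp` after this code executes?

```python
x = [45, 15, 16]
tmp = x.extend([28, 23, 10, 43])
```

list.extend() returns None

NoneType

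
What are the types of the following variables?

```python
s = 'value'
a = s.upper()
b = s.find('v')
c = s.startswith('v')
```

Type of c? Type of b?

str.startswith() returns bool; str.find() returns int

bool, int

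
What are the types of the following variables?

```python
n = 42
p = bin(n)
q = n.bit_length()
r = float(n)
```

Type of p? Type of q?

bin() returns str; int.bit_length() returns int

str, int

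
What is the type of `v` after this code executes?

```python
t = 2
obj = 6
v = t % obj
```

int % int returns int (2 % 6 = 2)

int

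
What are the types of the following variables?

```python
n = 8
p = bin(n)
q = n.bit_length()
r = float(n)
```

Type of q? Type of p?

int.bit_length() returns int; bin() returns str

int, str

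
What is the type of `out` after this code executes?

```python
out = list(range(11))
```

list(range(...)) returns list

list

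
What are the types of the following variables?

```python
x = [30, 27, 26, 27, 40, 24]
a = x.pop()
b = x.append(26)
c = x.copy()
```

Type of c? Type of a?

list.copy() returns list; list.pop() returns the element (int)

list, int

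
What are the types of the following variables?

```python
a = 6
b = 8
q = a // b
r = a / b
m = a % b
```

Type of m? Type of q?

int % int returns int; int // int returns int

int, int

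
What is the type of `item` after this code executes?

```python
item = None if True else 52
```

Ternary: condition is True, if branch (None) taken → NoneType

NoneType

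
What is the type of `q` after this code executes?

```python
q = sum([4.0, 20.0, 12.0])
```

sum() of floats returns float

float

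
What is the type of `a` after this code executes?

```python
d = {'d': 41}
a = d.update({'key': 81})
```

dict.update() returns None

NoneType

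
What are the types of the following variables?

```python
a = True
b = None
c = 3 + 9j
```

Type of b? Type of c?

b is NoneType; c is complex

NoneType, complex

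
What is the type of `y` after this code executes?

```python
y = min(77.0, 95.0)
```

min() of floats returns float

float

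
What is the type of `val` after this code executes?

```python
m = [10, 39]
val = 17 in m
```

'in' operator returns bool

bool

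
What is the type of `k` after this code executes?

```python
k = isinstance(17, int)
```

isinstance() returns bool

bool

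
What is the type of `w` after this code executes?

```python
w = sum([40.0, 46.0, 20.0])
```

sum() of floats returns float

float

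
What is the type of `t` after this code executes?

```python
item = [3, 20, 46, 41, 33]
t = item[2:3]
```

Slicing a list always returns a list

list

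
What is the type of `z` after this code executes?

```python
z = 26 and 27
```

'and' returns the last value when all truthy (27, which is int)

int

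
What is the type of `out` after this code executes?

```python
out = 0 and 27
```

'and' returns the first falsy value (0, which is int)

int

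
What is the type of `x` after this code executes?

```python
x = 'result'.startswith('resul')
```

str.startswith() returns bool

bool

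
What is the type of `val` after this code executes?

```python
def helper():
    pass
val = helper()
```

A function with no return statement returns None

NoneType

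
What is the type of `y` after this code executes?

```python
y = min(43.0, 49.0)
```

min() of floats returns float

float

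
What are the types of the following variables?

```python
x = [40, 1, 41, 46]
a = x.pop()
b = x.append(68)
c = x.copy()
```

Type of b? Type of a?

list.append() returns None; list.pop() returns the element (int)

NoneType, int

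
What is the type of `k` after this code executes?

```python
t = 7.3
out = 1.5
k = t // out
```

float // float returns float (floor division preserves float type)

float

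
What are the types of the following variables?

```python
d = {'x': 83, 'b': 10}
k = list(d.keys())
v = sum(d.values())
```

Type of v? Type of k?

sum of int values returns int; list(...) returns list

int, list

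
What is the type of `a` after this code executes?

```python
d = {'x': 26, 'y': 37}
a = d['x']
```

Accessing dict[str, int] with key 'x' returns int value 26

int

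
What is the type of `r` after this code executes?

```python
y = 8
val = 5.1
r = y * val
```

int * float returns float (8 * 5.1 = 40.8)

float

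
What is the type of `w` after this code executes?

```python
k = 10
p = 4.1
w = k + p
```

int + float returns float (10 + 4.1 = 14.1)

float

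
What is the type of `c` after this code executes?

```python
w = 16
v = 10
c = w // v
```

int // int returns int (16 // 10 = 1)

int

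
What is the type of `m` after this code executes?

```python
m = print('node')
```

print() returns None

NoneType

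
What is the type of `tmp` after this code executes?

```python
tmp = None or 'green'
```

'or' with None returns the other value ('green', str)

str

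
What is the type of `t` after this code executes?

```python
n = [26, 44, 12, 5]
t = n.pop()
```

list.pop() returns the popped element (int here)

int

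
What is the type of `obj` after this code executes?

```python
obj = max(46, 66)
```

max() of ints returns int

int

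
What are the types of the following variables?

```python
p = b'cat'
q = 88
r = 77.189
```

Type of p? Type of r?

p is bytes; r is float

bytes, float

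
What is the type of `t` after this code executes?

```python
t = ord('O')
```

ord() returns int (Unicode code point)

int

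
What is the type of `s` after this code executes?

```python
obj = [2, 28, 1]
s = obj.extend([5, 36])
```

list.extend() returns None

NoneType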